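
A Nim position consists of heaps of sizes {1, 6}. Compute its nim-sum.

7

Bitwise XOR of the heap sizes:
  001  (1)
  110  (6)
  ---
  111  (7)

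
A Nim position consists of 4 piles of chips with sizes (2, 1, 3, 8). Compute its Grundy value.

Write each in binary and XOR column by column:
  0010  (2)
  0001  (1)
  0011  (3)
  1000  (8)
  ----
  1000  (8)

8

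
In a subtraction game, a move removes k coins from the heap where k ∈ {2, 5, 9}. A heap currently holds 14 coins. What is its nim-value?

0

Build the Grundy sequence with g(k) = mex{g(k−s) : s ∈ {2, 5, 9}, s ≤ k}:
k:     0  1  2  3  4  5  6  7  8  9 10 11 12 13 14
g(k):  0  0  1  1  0  2  1  0  0  1  1  0  2  1  0
So g(14) = 0.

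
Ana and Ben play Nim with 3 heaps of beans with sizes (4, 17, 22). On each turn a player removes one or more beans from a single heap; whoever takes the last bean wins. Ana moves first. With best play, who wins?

Ana wins

Compute the nim-sum pairwise:
4 ⊕ 17 = 21
21 ⊕ 22 = 3
The nim-sum is 3 ≠ 0, so this is an N-position: the player to move can win; Ana has a winning move.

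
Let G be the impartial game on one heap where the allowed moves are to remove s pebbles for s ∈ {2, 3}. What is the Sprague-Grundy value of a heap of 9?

2

Grundy values for subtraction set {2, 3}:
g(0) = mex{} = 0
g(1) = mex{} = 0
g(2) = mex{0} = 1
g(3) = mex{0} = 1
g(4) = mex{0,1} = 2
g(5) = mex{1} = 0
g(6) = mex{1,2} = 0
g(7) = mex{0,2} = 1
g(8) = mex{0} = 1
g(9) = mex{0,1} = 2
So g(9) = 2.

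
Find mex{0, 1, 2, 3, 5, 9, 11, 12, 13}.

4

The values 0, 1, 2, 3 are all present; 4 is the first non-negative integer missing from the set.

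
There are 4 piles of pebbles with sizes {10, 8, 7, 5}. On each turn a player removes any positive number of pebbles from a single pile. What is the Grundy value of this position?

Compute the nim-sum pairwise:
10 XOR 8 = 2
2 XOR 7 = 5
5 XOR 5 = 0

0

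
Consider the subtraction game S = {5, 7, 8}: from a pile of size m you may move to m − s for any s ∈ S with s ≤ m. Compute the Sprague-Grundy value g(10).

Grundy values for subtraction set {5, 7, 8}:
g(0) = mex{} = 0
g(1) = mex{} = 0
g(2) = mex{} = 0
g(3) = mex{} = 0
g(4) = mex{} = 0
g(5) = mex{0} = 1
g(6) = mex{0} = 1
g(7) = mex{0} = 1
g(8) = mex{0} = 1
g(9) = mex{0} = 1
g(10) = mex{0,1} = 2
So g(10) = 2.

2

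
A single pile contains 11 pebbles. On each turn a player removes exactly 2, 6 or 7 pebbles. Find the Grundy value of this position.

1

Build the Grundy sequence with g(k) = mex{g(k−s) : s ∈ {2, 6, 7}, s ≤ k}:
k:     0  1  2  3  4  5  6  7  8  9 10 11
g(k):  0  0  1  1  0  0  1  1  2  0  3  1
So g(11) = 1.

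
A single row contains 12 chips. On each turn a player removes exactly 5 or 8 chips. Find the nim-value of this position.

Grundy values for subtraction set {5, 8}:
k:     0  1  2  3  4  5  6  7  8  9 10 11 12
g(k):  0  0  0  0  0  1  1  1  1  1  2  2  2
So g(12) = 2.

2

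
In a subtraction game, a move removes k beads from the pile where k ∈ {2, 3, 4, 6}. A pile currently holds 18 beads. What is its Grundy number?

Grundy values for subtraction set {2, 3, 4, 6}:
k:     0  1  2  3  4  5  6  7  8  9 10 11 12 13 14 15 16 17 18
g(k):  0  0  1  1  2  2  3  3  0  0  1  1  2  2  3  3  0  0  1
So g(18) = 1.

1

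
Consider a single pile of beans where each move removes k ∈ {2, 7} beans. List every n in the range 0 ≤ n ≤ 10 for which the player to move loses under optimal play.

0, 1, 4, 5, 9, 10

Grundy values for subtraction set {2, 7}:
g(0) = mex{} = 0
g(1) = mex{} = 0
g(2) = mex{0} = 1
g(3) = mex{0} = 1
g(4) = mex{1} = 0
g(5) = mex{1} = 0
g(6) = mex{0} = 1
g(7) = mex{0} = 1
g(8) = mex{0,1} = 2
g(9) = mex{1} = 0
g(10) = mex{1,2} = 0
The P-positions (g = 0) in 0..10 are 0, 1, 4, 5, 9, 10.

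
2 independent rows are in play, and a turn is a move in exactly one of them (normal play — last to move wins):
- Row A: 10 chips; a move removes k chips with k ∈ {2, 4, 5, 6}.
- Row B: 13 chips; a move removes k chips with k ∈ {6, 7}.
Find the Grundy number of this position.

1

Grundy values for row A (subtraction set {2, 4, 5, 6}):
g(0) = mex{} = 0
g(1) = mex{} = 0
g(2) = mex{0} = 1
g(3) = mex{0} = 1
g(4) = mex{0,1} = 2
g(5) = mex{0,1} = 2
g(6) = mex{0,1,2} = 3
g(7) = mex{0,1,2} = 3
g(8) = mex{1,2,3} = 0
g(9) = mex{1,2,3} = 0
g(10) = mex{0,2,3} = 1
So g(10) = 1.
Grundy values for row B (subtraction set {6, 7}):
g(0) = mex{} = 0
g(1) = mex{} = 0
g(2) = mex{} = 0
g(3) = mex{} = 0
g(4) = mex{} = 0
g(5) = mex{} = 0
g(6) = mex{0} = 1
g(7) = mex{0} = 1
g(8) = mex{0} = 1
g(9) = mex{0} = 1
g(10) = mex{0} = 1
g(11) = mex{0} = 1
g(12) = mex{0,1} = 2
g(13) = mex{1} = 0
So g(13) = 0.
The value of a disjunctive sum is the nim-sum of the parts.
Combined value = 1 ⊕ 0 = 1.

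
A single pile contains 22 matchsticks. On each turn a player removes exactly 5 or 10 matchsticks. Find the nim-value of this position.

1

Grundy values for subtraction set {5, 10}:
k:     0  1  2  3  4  5  6  7  8  9 10 11 12 13 14 15 16 17 18 19 20 21 22
g(k):  0  0  0  0  0  1  1  1  1  1  2  2  2  2  2  0  0  0  0  0  1  1  1
So g(22) = 1.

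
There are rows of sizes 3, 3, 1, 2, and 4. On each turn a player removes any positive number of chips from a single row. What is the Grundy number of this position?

7

Compute the nim-sum pairwise:
3 ⊕ 3 = 0
0 ⊕ 1 = 1
1 ⊕ 2 = 3
3 ⊕ 4 = 7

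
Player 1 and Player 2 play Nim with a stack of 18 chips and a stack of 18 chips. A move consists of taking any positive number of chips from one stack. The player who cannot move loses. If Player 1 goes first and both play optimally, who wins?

Player 2 wins

Nim-sum: 18 ⊕ 18 = 0.
The nim-sum is 0, so this is a P-position: the player to move is in a losing position under optimal play; Player 1 is about to move from it and so loses — Player 2 wins.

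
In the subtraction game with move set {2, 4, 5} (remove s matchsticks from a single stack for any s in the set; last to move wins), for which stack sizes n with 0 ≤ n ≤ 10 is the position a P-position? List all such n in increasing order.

0, 1, 7, 8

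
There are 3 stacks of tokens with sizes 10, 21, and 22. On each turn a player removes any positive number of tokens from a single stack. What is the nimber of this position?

Compute the nim-sum pairwise:
10 XOR 21 = 31
31 XOR 22 = 9

9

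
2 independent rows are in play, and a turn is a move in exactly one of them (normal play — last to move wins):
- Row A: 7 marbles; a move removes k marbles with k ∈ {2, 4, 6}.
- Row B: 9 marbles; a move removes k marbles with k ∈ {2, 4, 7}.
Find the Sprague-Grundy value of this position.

Grundy values for row A (subtraction set {2, 4, 6}):
k:     0  1  2  3  4  5  6  7
g(k):  0  0  1  1  2  2  3  3
So g(7) = 3.
Build the Grundy sequence for row B with g(k) = mex{g(k−s) : s ∈ {2, 4, 7}, s ≤ k}:
k:     0  1  2  3  4  5  6  7  8  9
g(k):  0  0  1  1  2  2  0  3  1  0
So g(9) = 0.
By the Sprague-Grundy theorem, the Grundy value of a sum of independent games is the XOR of the component values.
Combined value = 3 ⊕ 0 = 3.

3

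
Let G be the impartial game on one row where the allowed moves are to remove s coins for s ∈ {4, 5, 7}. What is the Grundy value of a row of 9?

2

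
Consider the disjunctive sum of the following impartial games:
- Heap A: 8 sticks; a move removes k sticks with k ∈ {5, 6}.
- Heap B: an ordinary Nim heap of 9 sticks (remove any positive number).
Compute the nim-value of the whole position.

Grundy values for heap A (subtraction set {5, 6}):
k:     0  1  2  3  4  5  6  7  8
g(k):  0  0  0  0  0  1  1  1  1
So g(8) = 1.
Heap B is a plain Nim heap of size 9, so its Grundy value is 9.
The value of a disjunctive sum is the nim-sum of the parts.
Combined value = 1 XOR 9 = 8.

8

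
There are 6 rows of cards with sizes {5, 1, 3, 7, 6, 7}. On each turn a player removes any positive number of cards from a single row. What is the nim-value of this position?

1

Compute the nim-sum pairwise:
5 ⊕ 1 = 4
4 ⊕ 3 = 7
7 ⊕ 7 = 0
0 ⊕ 6 = 6
6 ⊕ 7 = 1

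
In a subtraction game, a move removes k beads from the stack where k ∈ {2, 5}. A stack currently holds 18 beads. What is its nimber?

0

Build the Grundy sequence with g(k) = mex{g(k−s) : s ∈ {2, 5}, s ≤ k}:
k:     0  1  2  3  4  5  6  7  8  9 10 11 12 13 14 15 16 17 18
g(k):  0  0  1  1  0  2  1  0  0  1  1  0  2  1  0  0  1  1  0
So g(18) = 0.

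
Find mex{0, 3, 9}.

1

0 is in the set but 1 is not, so the mex is 1.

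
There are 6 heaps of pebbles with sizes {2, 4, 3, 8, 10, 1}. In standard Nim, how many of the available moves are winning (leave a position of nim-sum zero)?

Compute the nim-sum pairwise:
2 XOR 4 = 6
6 XOR 3 = 5
5 XOR 8 = 13
13 XOR 10 = 7
7 XOR 1 = 6
The overall nim-sum is X = 6. A heap of size p has a winning move iff p XOR X < p (reduce it to p XOR X).
  2: 2 XOR 6 = 4 ≥ 2 — no move.
  4: 4 XOR 6 = 2 < 4 — winning move (to 2).
  3: 3 XOR 6 = 5 ≥ 3 — no move.
  8: 8 XOR 6 = 14 ≥ 8 — no move.
  10: 10 XOR 6 = 12 ≥ 10 — no move.
  1: 1 XOR 6 = 7 ≥ 1 — no move.
That gives 1 winning move.

1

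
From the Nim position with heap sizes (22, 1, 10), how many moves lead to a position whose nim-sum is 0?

1

Write each in binary and XOR column by column:
  10110  (22)
  00001  (1)
  01010  (10)
  -----
  11101  (29)
The overall nim-sum is X = 29. A heap of size p has a winning move iff p XOR X < p (reduce it to p XOR X).
  22: 22 XOR 29 = 11 < 22 — winning move (to 11).
  1: 1 XOR 29 = 28 ≥ 1 — no move.
  10: 10 XOR 29 = 23 ≥ 10 — no move.
That gives 1 winning move.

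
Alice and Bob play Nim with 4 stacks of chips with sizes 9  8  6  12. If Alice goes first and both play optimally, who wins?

Alice wins

Bitwise XOR of the heap sizes:
  1001  (9)
  1000  (8)
  0110  (6)
  1100  (12)
  ----
  1011  (11)
The nim-sum is 11 ≠ 0, so this is an N-position: the player to move can win; Alice has a winning move.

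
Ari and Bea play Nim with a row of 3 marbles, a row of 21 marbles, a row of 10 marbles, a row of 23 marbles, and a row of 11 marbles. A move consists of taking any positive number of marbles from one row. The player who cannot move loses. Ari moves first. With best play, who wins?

Compute the nim-sum pairwise:
3 XOR 21 = 22
22 XOR 10 = 28
28 XOR 23 = 11
11 XOR 11 = 0
The nim-sum is 0, so this is a P-position: the player to move is in a losing position under optimal play; Ari is about to move from it and so loses — Bea wins.

Bea wins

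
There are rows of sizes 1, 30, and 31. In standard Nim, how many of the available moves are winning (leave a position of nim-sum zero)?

Write each in binary and XOR column by column:
  00001  (1)
  11110  (30)
  11111  (31)
  -----
  00000  (0)
The nim-sum is already 0, so every move leaves a nonzero nim-sum — there are no winning moves.

0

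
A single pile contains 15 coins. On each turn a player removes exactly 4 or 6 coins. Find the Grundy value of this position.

Compute g(0), g(1), … for moves {4, 6}:
k:     0  1  2  3  4  5  6  7  8  9 10 11 12 13 14 15
g(k):  0  0  0  0  1  1  1  1  2  2  0  0  0  0  1  1
So g(15) = 1.

1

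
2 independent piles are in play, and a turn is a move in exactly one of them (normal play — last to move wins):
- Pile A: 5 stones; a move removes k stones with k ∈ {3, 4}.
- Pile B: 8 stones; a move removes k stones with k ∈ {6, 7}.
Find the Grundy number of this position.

0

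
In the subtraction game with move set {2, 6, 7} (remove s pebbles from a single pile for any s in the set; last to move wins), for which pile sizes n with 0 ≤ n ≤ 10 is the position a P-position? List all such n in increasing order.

0, 1, 4, 5, 9

Grundy values for subtraction set {2, 6, 7}:
k:     0  1  2  3  4  5  6  7  8  9 10
g(k):  0  0  1  1  0  0  1  1  2  0  3
The P-positions (g = 0) in 0..10 are 0, 1, 4, 5, 9.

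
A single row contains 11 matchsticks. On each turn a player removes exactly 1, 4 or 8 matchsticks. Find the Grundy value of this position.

Compute g(0), g(1), … for moves {1, 4, 8}:
k:     0  1  2  3  4  5  6  7  8  9 10 11
g(k):  0  1  0  1  2  0  1  0  1  2  3  2
So g(11) = 2.

2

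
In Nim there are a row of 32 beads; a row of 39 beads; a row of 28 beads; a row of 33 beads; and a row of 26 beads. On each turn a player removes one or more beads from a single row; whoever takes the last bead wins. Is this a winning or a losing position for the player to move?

Winning position

Nim-sum: 32 XOR 39 XOR 28 XOR 33 XOR 26 = 32.
The nim-sum is 32 ≠ 0, so this is an N-position: the player to move can win.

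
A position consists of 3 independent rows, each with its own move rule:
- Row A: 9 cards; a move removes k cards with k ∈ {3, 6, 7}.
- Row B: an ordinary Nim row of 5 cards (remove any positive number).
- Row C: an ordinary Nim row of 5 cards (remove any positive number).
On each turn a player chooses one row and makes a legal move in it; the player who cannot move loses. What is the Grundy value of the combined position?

Build the Grundy sequence for row A with g(k) = mex{g(k−s) : s ∈ {3, 6, 7}, s ≤ k}:
k:     0  1  2  3  4  5  6  7  8  9
g(k):  0  0  0  1  1  1  2  2  2  3
So g(9) = 3.
Row B is a plain Nim row of size 5, so its Grundy value is 5.
Row C is a plain Nim row of size 5, so its Grundy value is 5.
By the Sprague-Grundy theorem, the Grundy value of a sum of independent games is the XOR of the component values.
Combined value = 3 XOR 5 XOR 5 = 3.

3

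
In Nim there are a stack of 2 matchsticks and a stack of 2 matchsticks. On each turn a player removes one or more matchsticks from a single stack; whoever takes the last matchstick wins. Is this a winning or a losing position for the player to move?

Losing position

Compute the nim-sum pairwise:
2 ⊕ 2 = 0
The nim-sum is 0, so this is a P-position: the player to move is in a losing position under optimal play.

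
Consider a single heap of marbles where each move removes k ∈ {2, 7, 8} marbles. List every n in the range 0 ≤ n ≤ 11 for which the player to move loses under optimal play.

0, 1, 4, 5, 10

Build the Grundy sequence with g(k) = mex{g(k−s) : s ∈ {2, 7, 8}, s ≤ k}:
g(0) = mex{} = 0
g(1) = mex{} = 0
g(2) = mex{0} = 1
g(3) = mex{0} = 1
g(4) = mex{1} = 0
g(5) = mex{1} = 0
g(6) = mex{0} = 1
g(7) = mex{0} = 1
g(8) = mex{0,1} = 2
g(9) = mex{0,1} = 2
g(10) = mex{1,2} = 0
g(11) = mex{0,1,2} = 3
The P-positions (g = 0) in 0..11 are 0, 1, 4, 5, 10.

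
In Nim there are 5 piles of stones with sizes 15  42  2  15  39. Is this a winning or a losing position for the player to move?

Winning position

Nim-sum: 15 ^ 42 ^ 2 ^ 15 ^ 39 = 15.
The nim-sum is 15 ≠ 0, so this is an N-position: the player to move can win.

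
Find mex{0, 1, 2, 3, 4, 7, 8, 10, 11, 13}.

The values 0, 1, 2, 3, 4 are all present; 5 is the first non-negative integer missing from the set.

5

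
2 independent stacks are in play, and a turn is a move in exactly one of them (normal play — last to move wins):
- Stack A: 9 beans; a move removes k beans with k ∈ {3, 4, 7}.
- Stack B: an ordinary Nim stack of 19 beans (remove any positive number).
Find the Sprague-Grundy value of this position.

16

Build the Grundy sequence for stack A with g(k) = mex{g(k−s) : s ∈ {3, 4, 7}, s ≤ k}:
k:     0  1  2  3  4  5  6  7  8  9
g(k):  0  0  0  1  1  1  2  2  2  3
So g(9) = 3.
Stack B is a plain Nim stack of size 19, so its Grundy value is 19.
By the Sprague-Grundy theorem, the Grundy value of a sum of independent games is the XOR of the component values.
Combined value = 3 XOR 19 = 16.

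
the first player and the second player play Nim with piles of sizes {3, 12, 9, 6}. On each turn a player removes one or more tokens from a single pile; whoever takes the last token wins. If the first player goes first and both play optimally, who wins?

Compute the nim-sum pairwise:
3 ⊕ 12 = 15
15 ⊕ 9 = 6
6 ⊕ 6 = 0
The nim-sum is 0, so this is a P-position: the player to move is in a losing position under optimal play; the first player is about to move from it and so loses — the second player wins.

the second player wins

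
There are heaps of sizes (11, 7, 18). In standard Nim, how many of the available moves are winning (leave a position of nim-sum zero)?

1

Compute the nim-sum pairwise:
11 XOR 7 = 12
12 XOR 18 = 30
The overall nim-sum is X = 30. A heap of size p has a winning move iff p XOR X < p (reduce it to p XOR X).
  11: 11 XOR 30 = 21 ≥ 11 — no move.
  7: 7 XOR 30 = 25 ≥ 7 — no move.
  18: 18 XOR 30 = 12 < 18 — winning move (to 12).
That gives 1 winning move.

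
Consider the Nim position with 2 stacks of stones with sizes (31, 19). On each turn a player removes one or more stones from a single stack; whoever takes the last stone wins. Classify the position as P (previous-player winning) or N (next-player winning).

In binary:
  11111  (31)
  10011  (19)
  -----
  01100  (12)
The nim-sum is 12 ≠ 0, so this is an N-position: the player to move can win.

N-position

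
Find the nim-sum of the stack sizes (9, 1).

8

Compute the nim-sum pairwise:
9 XOR 1 = 8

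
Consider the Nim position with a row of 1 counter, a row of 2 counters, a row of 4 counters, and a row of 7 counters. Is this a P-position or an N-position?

Nim-sum: 1 ⊕ 2 ⊕ 4 ⊕ 7 = 0.
The nim-sum is 0, so this is a P-position: the player to move is in a losing position under optimal play.

P-position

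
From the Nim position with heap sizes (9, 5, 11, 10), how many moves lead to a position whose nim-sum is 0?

Compute the nim-sum pairwise:
9 ⊕ 5 = 12
12 ⊕ 11 = 7
7 ⊕ 10 = 13
The overall nim-sum is X = 13. A heap of size p has a winning move iff p XOR X < p (reduce it to p XOR X).
  9: 9 XOR 13 = 4 < 9 — winning move (to 4).
  5: 5 XOR 13 = 8 ≥ 5 — no move.
  11: 11 XOR 13 = 6 < 11 — winning move (to 6).
  10: 10 XOR 13 = 7 < 10 — winning move (to 7).
That gives 3 winning moves.

3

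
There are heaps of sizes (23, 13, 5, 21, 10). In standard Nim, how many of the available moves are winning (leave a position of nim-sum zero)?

In binary:
  10111  (23)
  01101  (13)
  00101  (5)
  10101  (21)
  01010  (10)
  -----
  00000  (0)
The nim-sum is already 0, so every move leaves a nonzero nim-sum — there are no winning moves.

0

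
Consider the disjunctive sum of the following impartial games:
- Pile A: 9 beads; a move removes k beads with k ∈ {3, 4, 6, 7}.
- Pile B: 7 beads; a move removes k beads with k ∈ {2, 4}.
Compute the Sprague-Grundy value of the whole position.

Build the Grundy sequence for pile A with g(k) = mex{g(k−s) : s ∈ {3, 4, 6, 7}, s ≤ k}:
g(0) = mex{} = 0
g(1) = mex{} = 0
g(2) = mex{} = 0
g(3) = mex{0} = 1
g(4) = mex{0} = 1
g(5) = mex{0} = 1
g(6) = mex{0,1} = 2
g(7) = mex{0,1} = 2
g(8) = mex{0,1} = 2
g(9) = mex{0,1,2} = 3
So g(9) = 3.
Grundy values for pile B (subtraction set {2, 4}):
k:     0  1  2  3  4  5  6  7
g(k):  0  0  1  1  2  2  0  0
So g(7) = 0.
The value of a disjunctive sum is the nim-sum of the parts.
Combined value = 3 ⊕ 0 = 3.

3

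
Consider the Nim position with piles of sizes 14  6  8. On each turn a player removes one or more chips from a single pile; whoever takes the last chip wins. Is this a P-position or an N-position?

P-position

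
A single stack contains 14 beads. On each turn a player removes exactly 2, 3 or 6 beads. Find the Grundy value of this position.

0

Build the Grundy sequence with g(k) = mex{g(k−s) : s ∈ {2, 3, 6}, s ≤ k}:
k:     0  1  2  3  4  5  6  7  8  9 10 11 12 13 14
g(k):  0  0  1  1  2  0  3  1  2  0  0  1  1  2  0
So g(14) = 0.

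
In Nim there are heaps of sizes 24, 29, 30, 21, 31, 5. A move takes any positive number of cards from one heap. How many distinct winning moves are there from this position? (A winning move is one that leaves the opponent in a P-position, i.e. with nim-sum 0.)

5

Write each in binary and XOR column by column:
  11000  (24)
  11101  (29)
  11110  (30)
  10101  (21)
  11111  (31)
  00101  (5)
  -----
  10100  (20)
The overall nim-sum is X = 20. A heap of size p has a winning move iff p XOR X < p (reduce it to p XOR X).
  24: 24 XOR 20 = 12 < 24 — winning move (to 12).
  29: 29 XOR 20 = 9 < 29 — winning move (to 9).
  30: 30 XOR 20 = 10 < 30 — winning move (to 10).
  21: 21 XOR 20 = 1 < 21 — winning move (to 1).
  31: 31 XOR 20 = 11 < 31 — winning move (to 11).
  5: 5 XOR 20 = 17 ≥ 5 — no move.
That gives 5 winning moves.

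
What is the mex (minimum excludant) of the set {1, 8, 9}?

0 is not in the set, so the mex is 0.

0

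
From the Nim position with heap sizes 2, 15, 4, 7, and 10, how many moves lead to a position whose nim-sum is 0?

3

Nim-sum: 2 ^ 15 ^ 4 ^ 7 ^ 10 = 4.
The overall nim-sum is X = 4. A heap of size p has a winning move iff p XOR X < p (reduce it to p XOR X).
  2: 2 XOR 4 = 6 ≥ 2 — no move.
  15: 15 XOR 4 = 11 < 15 — winning move (to 11).
  4: 4 XOR 4 = 0 < 4 — winning move (to 0).
  7: 7 XOR 4 = 3 < 7 — winning move (to 3).
  10: 10 XOR 4 = 14 ≥ 10 — no move.
That gives 3 winning moves.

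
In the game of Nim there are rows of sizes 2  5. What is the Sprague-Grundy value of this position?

7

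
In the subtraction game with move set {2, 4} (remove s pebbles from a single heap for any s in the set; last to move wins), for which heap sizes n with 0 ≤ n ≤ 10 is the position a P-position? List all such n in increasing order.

0, 1, 6, 7

Grundy values for subtraction set {2, 4}:
g(0) = mex{} = 0
g(1) = mex{} = 0
g(2) = mex{0} = 1
g(3) = mex{0} = 1
g(4) = mex{0,1} = 2
g(5) = mex{0,1} = 2
g(6) = mex{1,2} = 0
g(7) = mex{1,2} = 0
g(8) = mex{0,2} = 1
g(9) = mex{0,2} = 1
g(10) = mex{0,1} = 2
The P-positions (g = 0) in 0..10 are 0, 1, 6, 7.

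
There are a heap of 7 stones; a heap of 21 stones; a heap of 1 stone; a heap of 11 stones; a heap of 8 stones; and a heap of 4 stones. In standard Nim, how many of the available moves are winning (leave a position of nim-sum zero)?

Nim-sum: 7 ^ 21 ^ 1 ^ 11 ^ 8 ^ 4 = 20.
The overall nim-sum is X = 20. A heap of size p has a winning move iff p XOR X < p (reduce it to p XOR X).
  7: 7 XOR 20 = 19 ≥ 7 — no move.
  21: 21 XOR 20 = 1 < 21 — winning move (to 1).
  1: 1 XOR 20 = 21 ≥ 1 — no move.
  11: 11 XOR 20 = 31 ≥ 11 — no move.
  8: 8 XOR 20 = 28 ≥ 8 — no move.
  4: 4 XOR 20 = 16 ≥ 4 — no move.
That gives 1 winning move.

1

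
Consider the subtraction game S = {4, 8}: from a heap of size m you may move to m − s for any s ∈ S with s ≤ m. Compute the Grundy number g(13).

0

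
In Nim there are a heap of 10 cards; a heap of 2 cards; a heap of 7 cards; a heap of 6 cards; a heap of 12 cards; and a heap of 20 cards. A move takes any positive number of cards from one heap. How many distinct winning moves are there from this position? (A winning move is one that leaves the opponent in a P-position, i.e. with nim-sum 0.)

1

Bitwise XOR of the heap sizes:
  01010  (10)
  00010  (2)
  00111  (7)
  00110  (6)
  01100  (12)
  10100  (20)
  -----
  10001  (17)
The overall nim-sum is X = 17. A heap of size p has a winning move iff p XOR X < p (reduce it to p XOR X).
  10: 10 XOR 17 = 27 ≥ 10 — no move.
  2: 2 XOR 17 = 19 ≥ 2 — no move.
  7: 7 XOR 17 = 22 ≥ 7 — no move.
  6: 6 XOR 17 = 23 ≥ 6 — no move.
  12: 12 XOR 17 = 29 ≥ 12 — no move.
  20: 20 XOR 17 = 5 < 20 — winning move (to 5).
That gives 1 winning move.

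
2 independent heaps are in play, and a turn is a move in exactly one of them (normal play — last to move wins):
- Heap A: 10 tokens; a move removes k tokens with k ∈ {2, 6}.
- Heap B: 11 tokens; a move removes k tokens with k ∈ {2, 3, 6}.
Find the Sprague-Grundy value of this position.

For heap A, compute g(0), g(1), … with moves {2, 6}:
g(0) = mex{} = 0
g(1) = mex{} = 0
g(2) = mex{0} = 1
g(3) = mex{0} = 1
g(4) = mex{1} = 0
g(5) = mex{1} = 0
g(6) = mex{0} = 1
g(7) = mex{0} = 1
g(8) = mex{1} = 0
g(9) = mex{1} = 0
g(10) = mex{0} = 1
So g(10) = 1.
Grundy values for heap B (subtraction set {2, 3, 6}):
k:     0  1  2  3  4  5  6  7  8  9 10 11
g(k):  0  0  1  1  2  0  3  1  2  0  0  1
So g(11) = 1.
The value of a disjunctive sum is the nim-sum of the parts.
Combined value = 1 XOR 1 = 0.

0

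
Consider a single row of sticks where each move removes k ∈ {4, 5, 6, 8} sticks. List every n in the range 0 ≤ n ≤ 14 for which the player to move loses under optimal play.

0, 1, 2, 3, 12, 13, 14

Build the Grundy sequence with g(k) = mex{g(k−s) : s ∈ {4, 5, 6, 8}, s ≤ k}:
g(0) = mex{} = 0
g(1) = mex{} = 0
g(2) = mex{} = 0
g(3) = mex{} = 0
g(4) = mex{0} = 1
g(5) = mex{0} = 1
g(6) = mex{0} = 1
g(7) = mex{0} = 1
g(8) = mex{0,1} = 2
g(9) = mex{0,1} = 2
g(10) = mex{0,1} = 2
g(11) = mex{0,1} = 2
g(12) = mex{1,2} = 0
g(13) = mex{1,2} = 0
g(14) = mex{1,2} = 0
The P-positions (g = 0) in 0..14 are 0, 1, 2, 3, 12, 13, 14.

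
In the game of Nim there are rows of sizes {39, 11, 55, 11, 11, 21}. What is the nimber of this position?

14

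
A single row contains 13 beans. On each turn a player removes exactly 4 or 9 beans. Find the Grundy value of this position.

0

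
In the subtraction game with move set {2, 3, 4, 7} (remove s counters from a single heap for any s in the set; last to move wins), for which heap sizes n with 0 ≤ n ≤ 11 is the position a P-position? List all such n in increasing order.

0, 1, 6, 11

Build the Grundy sequence with g(k) = mex{g(k−s) : s ∈ {2, 3, 4, 7}, s ≤ k}:
k:     0  1  2  3  4  5  6  7  8  9 10 11
g(k):  0  0  1  1  2  2  0  3  1  4  2  0
The P-positions (g = 0) in 0..11 are 0, 1, 6, 11.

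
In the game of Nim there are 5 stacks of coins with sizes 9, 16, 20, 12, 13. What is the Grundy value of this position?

Bitwise XOR of the heap sizes:
  01001  (9)
  10000  (16)
  10100  (20)
  01100  (12)
  01101  (13)
  -----
  01100  (12)

12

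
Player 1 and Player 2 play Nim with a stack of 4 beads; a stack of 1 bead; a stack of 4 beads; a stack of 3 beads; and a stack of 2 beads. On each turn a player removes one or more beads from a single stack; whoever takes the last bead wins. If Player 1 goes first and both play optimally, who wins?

In binary:
  100  (4)
  001  (1)
  100  (4)
  011  (3)
  010  (2)
  ---
  000  (0)
The nim-sum is 0, so this is a P-position: the player to move is in a losing position under optimal play; Player 1 is about to move from it and so loses — Player 2 wins.

Player 2 wins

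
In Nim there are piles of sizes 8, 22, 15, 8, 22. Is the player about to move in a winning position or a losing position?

Winning position

Write each in binary and XOR column by column:
  01000  (8)
  10110  (22)
  01111  (15)
  01000  (8)
  10110  (22)
  -----
  01111  (15)
The nim-sum is 15 ≠ 0, so this is an N-position: the player to move can win.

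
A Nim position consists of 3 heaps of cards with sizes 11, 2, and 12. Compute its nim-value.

Nim-sum: 11 ⊕ 2 ⊕ 12 = 5.

5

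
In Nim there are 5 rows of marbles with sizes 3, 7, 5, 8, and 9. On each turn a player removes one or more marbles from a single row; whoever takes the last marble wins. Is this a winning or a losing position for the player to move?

In binary:
  0011  (3)
  0111  (7)
  0101  (5)
  1000  (8)
  1001  (9)
  ----
  0000  (0)
The nim-sum is 0, so this is a P-position: the player to move is in a losing position under optimal play.

Losing position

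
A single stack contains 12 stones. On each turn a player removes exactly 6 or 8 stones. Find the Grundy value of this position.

2

Grundy values for subtraction set {6, 8}:
g(0) = mex{} = 0
g(1) = mex{} = 0
g(2) = mex{} = 0
g(3) = mex{} = 0
g(4) = mex{} = 0
g(5) = mex{} = 0
g(6) = mex{0} = 1
g(7) = mex{0} = 1
g(8) = mex{0} = 1
g(9) = mex{0} = 1
g(10) = mex{0} = 1
g(11) = mex{0} = 1
g(12) = mex{0,1} = 2
So g(12) = 2.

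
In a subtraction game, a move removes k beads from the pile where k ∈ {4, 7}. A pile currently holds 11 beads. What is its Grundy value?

0

Build the Grundy sequence with g(k) = mex{g(k−s) : s ∈ {4, 7}, s ≤ k}:
g(0) = mex{} = 0
g(1) = mex{} = 0
g(2) = mex{} = 0
g(3) = mex{} = 0
g(4) = mex{0} = 1
g(5) = mex{0} = 1
g(6) = mex{0} = 1
g(7) = mex{0} = 1
g(8) = mex{0,1} = 2
g(9) = mex{0,1} = 2
g(10) = mex{0,1} = 2
g(11) = mex{1} = 0
So g(11) = 0.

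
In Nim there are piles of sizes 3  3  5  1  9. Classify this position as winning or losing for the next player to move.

Winning position

Write each in binary and XOR column by column:
  0011  (3)
  0011  (3)
  0101  (5)
  0001  (1)
  1001  (9)
  ----
  1101  (13)
The nim-sum is 13 ≠ 0, so this is an N-position: the player to move can win.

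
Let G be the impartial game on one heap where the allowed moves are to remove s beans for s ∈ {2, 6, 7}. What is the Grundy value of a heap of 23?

3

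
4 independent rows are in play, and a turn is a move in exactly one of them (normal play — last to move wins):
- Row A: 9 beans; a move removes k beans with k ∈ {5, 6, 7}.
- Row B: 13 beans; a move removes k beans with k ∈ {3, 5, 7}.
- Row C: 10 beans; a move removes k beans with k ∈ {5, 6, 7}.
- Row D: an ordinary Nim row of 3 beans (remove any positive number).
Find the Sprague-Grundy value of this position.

Build the Grundy sequence for row A with g(k) = mex{g(k−s) : s ∈ {5, 6, 7}, s ≤ k}:
k:     0  1  2  3  4  5  6  7  8  9
g(k):  0  0  0  0  0  1  1  1  1  1
So g(9) = 1.
For row B, compute g(0), g(1), … with moves {3, 5, 7}:
k:     0  1  2  3  4  5  6  7  8  9 10 11 12 13
g(k):  0  0  0  1  1  1  2  2  2  3  0  0  0  1
So g(13) = 1.
Grundy values for row C (subtraction set {5, 6, 7}):
g(0) = mex{} = 0
g(1) = mex{} = 0
g(2) = mex{} = 0
g(3) = mex{} = 0
g(4) = mex{} = 0
g(5) = mex{0} = 1
g(6) = mex{0} = 1
g(7) = mex{0} = 1
g(8) = mex{0} = 1
g(9) = mex{0} = 1
g(10) = mex{0,1} = 2
So g(10) = 2.
Row D is a plain Nim row of size 3, so its Grundy value is 3.
By the Sprague-Grundy theorem, the Grundy value of a sum of independent games is the XOR of the component values.
Combined value = 1 XOR 1 XOR 2 XOR 3 = 1.

1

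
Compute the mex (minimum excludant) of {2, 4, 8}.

0 is not in the set, so the mex is 0.

0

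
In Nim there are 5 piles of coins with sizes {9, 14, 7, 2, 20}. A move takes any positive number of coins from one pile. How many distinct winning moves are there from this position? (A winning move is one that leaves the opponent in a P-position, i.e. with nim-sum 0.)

Nim-sum: 9 XOR 14 XOR 7 XOR 2 XOR 20 = 22.
The overall nim-sum is X = 22. A pile of size p has a winning move iff p XOR X < p (reduce it to p XOR X).
  9: 9 XOR 22 = 31 ≥ 9 — no move.
  14: 14 XOR 22 = 24 ≥ 14 — no move.
  7: 7 XOR 22 = 17 ≥ 7 — no move.
  2: 2 XOR 22 = 20 ≥ 2 — no move.
  20: 20 XOR 22 = 2 < 20 — winning move (to 2).
That gives 1 winning move.

1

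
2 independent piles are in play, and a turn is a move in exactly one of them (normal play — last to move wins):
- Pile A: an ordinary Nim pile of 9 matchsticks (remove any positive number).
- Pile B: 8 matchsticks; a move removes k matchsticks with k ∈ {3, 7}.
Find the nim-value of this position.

Pile A is a plain Nim pile of size 9, so its Grundy value is 9.
For pile B, compute g(0), g(1), … with moves {3, 7}:
g(0) = mex{} = 0
g(1) = mex{} = 0
g(2) = mex{} = 0
g(3) = mex{0} = 1
g(4) = mex{0} = 1
g(5) = mex{0} = 1
g(6) = mex{1} = 0
g(7) = mex{0,1} = 2
g(8) = mex{0,1} = 2
So g(8) = 2.
The value of a disjunctive sum is the nim-sum of the parts.
Combined value = 9 XOR 2 = 11.

11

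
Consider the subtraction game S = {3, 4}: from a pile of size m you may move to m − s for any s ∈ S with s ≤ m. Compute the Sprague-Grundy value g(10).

Build the Grundy sequence with g(k) = mex{g(k−s) : s ∈ {3, 4}, s ≤ k}:
k:     0  1  2  3  4  5  6  7  8  9 10
g(k):  0  0  0  1  1  1  2  0  0  0  1
So g(10) = 1.

1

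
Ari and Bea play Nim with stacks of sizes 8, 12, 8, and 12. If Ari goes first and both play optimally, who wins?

Bitwise XOR of the heap sizes:
  1000  (8)
  1100  (12)
  1000  (8)
  1100  (12)
  ----
  0000  (0)
The nim-sum is 0, so this is a P-position: the player to move is in a losing position under optimal play; Ari is about to move from it and so loses — Bea wins.

Bea wins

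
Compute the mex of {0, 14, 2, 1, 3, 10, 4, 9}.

The values 0, 1, 2, 3, 4 are all present; 5 is the first non-negative integer missing from the set.

5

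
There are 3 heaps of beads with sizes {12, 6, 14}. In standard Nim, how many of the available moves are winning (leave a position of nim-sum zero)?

3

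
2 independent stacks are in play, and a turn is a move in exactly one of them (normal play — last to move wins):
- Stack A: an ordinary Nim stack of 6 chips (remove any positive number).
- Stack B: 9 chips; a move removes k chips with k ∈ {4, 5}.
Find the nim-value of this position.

Stack A is a plain Nim stack of size 6, so its Grundy value is 6.
For stack B, compute g(0), g(1), … with moves {4, 5}:
g(0) = mex{} = 0
g(1) = mex{} = 0
g(2) = mex{} = 0
g(3) = mex{} = 0
g(4) = mex{0} = 1
g(5) = mex{0} = 1
g(6) = mex{0} = 1
g(7) = mex{0} = 1
g(8) = mex{0,1} = 2
g(9) = mex{1} = 0
So g(9) = 0.
The value of a disjunctive sum is the nim-sum of the parts.
Combined value = 6 ⊕ 0 = 6.

6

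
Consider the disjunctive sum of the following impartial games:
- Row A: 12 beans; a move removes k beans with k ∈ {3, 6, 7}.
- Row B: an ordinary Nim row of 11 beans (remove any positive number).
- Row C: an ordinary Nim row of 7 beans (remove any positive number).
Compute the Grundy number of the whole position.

12

For row A, compute g(0), g(1), … with moves {3, 6, 7}:
k:     0  1  2  3  4  5  6  7  8  9 10 11 12
g(k):  0  0  0  1  1  1  2  2  2  3  0  0  0
So g(12) = 0.
Row B is a plain Nim row of size 11, so its Grundy value is 11.
Row C is a plain Nim row of size 7, so its Grundy value is 7.
By the Sprague-Grundy theorem, the Grundy value of a sum of independent games is the XOR of the component values.
Combined value = 0 ⊕ 11 ⊕ 7 = 12.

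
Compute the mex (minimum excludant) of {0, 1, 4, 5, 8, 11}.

2

The values 0, 1 are all present; 2 is the first non-negative integer missing from the set.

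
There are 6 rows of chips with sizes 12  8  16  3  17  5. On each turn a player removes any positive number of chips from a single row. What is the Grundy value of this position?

Write each in binary and XOR column by column:
  01100  (12)
  01000  (8)
  10000  (16)
  00011  (3)
  10001  (17)
  00101  (5)
  -----
  00011  (3)

3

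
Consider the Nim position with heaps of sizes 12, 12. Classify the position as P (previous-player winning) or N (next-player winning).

P-position

In binary:
  1100  (12)
  1100  (12)
  ----
  0000  (0)
The nim-sum is 0, so this is a P-position: the player to move is in a losing position under optimal play.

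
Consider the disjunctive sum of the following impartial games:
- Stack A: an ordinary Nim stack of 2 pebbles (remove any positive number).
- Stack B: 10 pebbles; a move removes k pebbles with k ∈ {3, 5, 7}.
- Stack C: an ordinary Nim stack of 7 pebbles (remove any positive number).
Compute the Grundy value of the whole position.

5

Stack A is a plain Nim stack of size 2, so its Grundy value is 2.
Grundy values for stack B (subtraction set {3, 5, 7}):
k:     0  1  2  3  4  5  6  7  8  9 10
g(k):  0  0  0  1  1  1  2  2  2  3  0
So g(10) = 0.
Stack C is a plain Nim stack of size 7, so its Grundy value is 7.
By the Sprague-Grundy theorem, the Grundy value of a sum of independent games is the XOR of the component values.
Combined value = 2 ⊕ 0 ⊕ 7 = 5.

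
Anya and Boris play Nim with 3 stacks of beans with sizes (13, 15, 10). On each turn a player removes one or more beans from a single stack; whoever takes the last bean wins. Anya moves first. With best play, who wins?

Anya wins

Nim-sum: 13 ^ 15 ^ 10 = 8.
The nim-sum is 8 ≠ 0, so this is an N-position: the player to move can win; Anya has a winning move.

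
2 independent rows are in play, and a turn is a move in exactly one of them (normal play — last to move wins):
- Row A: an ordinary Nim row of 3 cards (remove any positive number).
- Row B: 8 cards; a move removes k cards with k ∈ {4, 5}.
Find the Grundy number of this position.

Row A is a plain Nim row of size 3, so its Grundy value is 3.
Grundy values for row B (subtraction set {4, 5}):
k:     0  1  2  3  4  5  6  7  8
g(k):  0  0  0  0  1  1  1  1  2
So g(8) = 2.
The value of a disjunctive sum is the nim-sum of the parts.
Combined value = 3 ⊕ 2 = 1.

1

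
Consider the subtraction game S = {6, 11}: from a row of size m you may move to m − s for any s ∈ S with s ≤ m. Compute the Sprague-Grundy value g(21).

Compute g(0), g(1), … for moves {6, 11}:
k:     0  1  2  3  4  5  6  7  8  9 10 11 12 13 14 15 16 17 18 19 20 21
g(k):  0  0  0  0  0  0  1  1  1  1  1  1  2  2  2  2  2  0  0  0  0  0
So g(21) = 0.

0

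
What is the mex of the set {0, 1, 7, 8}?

2

The values 0, 1 are all present; 2 is the first non-negative integer missing from the set.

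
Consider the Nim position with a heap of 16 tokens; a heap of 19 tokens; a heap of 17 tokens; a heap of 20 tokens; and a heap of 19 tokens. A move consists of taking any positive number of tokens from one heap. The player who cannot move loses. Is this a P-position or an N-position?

Nim-sum: 16 ^ 19 ^ 17 ^ 20 ^ 19 = 21.
The nim-sum is 21 ≠ 0, so this is an N-position: the player to move can win.

N-position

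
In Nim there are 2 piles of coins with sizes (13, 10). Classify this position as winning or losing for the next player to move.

Winning position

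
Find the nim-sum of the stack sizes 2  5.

7

Compute the nim-sum pairwise:
2 ⊕ 5 = 7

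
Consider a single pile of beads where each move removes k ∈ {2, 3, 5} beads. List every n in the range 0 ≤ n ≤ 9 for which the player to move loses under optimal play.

0, 1, 7, 8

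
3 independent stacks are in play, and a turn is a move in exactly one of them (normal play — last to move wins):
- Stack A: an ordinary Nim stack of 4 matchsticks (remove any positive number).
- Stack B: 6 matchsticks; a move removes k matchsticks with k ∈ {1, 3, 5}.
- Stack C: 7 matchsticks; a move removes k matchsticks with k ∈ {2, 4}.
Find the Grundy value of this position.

Stack A is a plain Nim stack of size 4, so its Grundy value is 4.
Grundy values for stack B (subtraction set {1, 3, 5}):
k:     0  1  2  3  4  5  6
g(k):  0  1  0  1  0  1  0
So g(6) = 0.
For stack C, compute g(0), g(1), … with moves {2, 4}:
g(0) = mex{} = 0
g(1) = mex{} = 0
g(2) = mex{0} = 1
g(3) = mex{0} = 1
g(4) = mex{0,1} = 2
g(5) = mex{0,1} = 2
g(6) = mex{1,2} = 0
g(7) = mex{1,2} = 0
So g(7) = 0.
By the Sprague-Grundy theorem, the Grundy value of a sum of independent games is the XOR of the component values.
Combined value = 4 XOR 0 XOR 0 = 4.

4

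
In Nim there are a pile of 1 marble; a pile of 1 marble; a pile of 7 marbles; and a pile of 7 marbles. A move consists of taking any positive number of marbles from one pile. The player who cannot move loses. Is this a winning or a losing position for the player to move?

Nim-sum: 1 XOR 1 XOR 7 XOR 7 = 0.
The nim-sum is 0, so this is a P-position: the player to move is in a losing position under optimal play.

Losing position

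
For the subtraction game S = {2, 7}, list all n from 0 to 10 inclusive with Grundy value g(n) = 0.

Build the Grundy sequence with g(k) = mex{g(k−s) : s ∈ {2, 7}, s ≤ k}:
k:     0  1  2  3  4  5  6  7  8  9 10
g(k):  0  0  1  1  0  0  1  1  2  0  0
The P-positions (g = 0) in 0..10 are 0, 1, 4, 5, 9, 10.

0, 1, 4, 5, 9, 10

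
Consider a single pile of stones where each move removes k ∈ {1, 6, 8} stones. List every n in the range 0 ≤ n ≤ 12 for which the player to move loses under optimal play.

Build the Grundy sequence with g(k) = mex{g(k−s) : s ∈ {1, 6, 8}, s ≤ k}:
k:     0  1  2  3  4  5  6  7  8  9 10 11 12
g(k):  0  1  0  1  0  1  2  0  1  0  1  0  1
The P-positions (g = 0) in 0..12 are 0, 2, 4, 7, 9, 11.

0, 2, 4, 7, 9, 11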